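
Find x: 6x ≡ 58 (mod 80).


GCD(6, 80) = 2 divides 58
Divide: 3x ≡ 29 (mod 40)
x ≡ 23 (mod 40)


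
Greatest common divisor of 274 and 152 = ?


274 = 1 * 152 + 122
152 = 1 * 122 + 30
122 = 4 * 30 + 2
30 = 15 * 2 + 0
GCD = 2


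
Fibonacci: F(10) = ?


Sequence: 1, 1, 2, 3, 5, 8, 13, 21, 34, 55
F(10) = 55


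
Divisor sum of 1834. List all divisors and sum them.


Divisors of 1834: 1, 2, 7, 14, 131, 262, 917, 1834
Sum = 1 + 2 + 7 + 14 + 131 + 262 + 917 + 1834 = 3168

σ(1834) = 3168


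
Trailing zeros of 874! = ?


floor(874/5) = 174
floor(874/25) = 34
floor(874/125) = 6
floor(874/625) = 1
Total = 215

215 trailing zeros


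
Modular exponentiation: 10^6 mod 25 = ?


10^1 mod 25 = 10
10^2 mod 25 = 0
10^3 mod 25 = 0
10^4 mod 25 = 0
10^5 mod 25 = 0
10^6 mod 25 = 0


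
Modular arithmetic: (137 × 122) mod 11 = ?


137 × 122 = 16714
16714 mod 11 = 5


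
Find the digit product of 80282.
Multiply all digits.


8 × 0 × 2 × 8 × 2 = 0


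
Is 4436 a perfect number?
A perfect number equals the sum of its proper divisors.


Proper divisors of 4436: 1, 2, 4, 1109, 2218
Sum = 1 + 2 + 4 + 1109 + 2218 = 3334

No, 4436 is not perfect (3334 ≠ 4436)


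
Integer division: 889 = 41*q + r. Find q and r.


889 = 41 * 21 + 28
Check: 861 + 28 = 889

q = 21, r = 28


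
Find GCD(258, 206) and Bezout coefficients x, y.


Tabular extended Euclidean (each row: r = 258*s + 206*t):
r=258, s=1, t=0
r=206, s=0, t=1
q=1: r=52, s=1, t=-1   [258*(1) + 206*(-1) = 52]
q=3: r=50, s=-3, t=4   [258*(-3) + 206*(4) = 50]
q=1: r=2, s=4, t=-5   [258*(4) + 206*(-5) = 2]
q=25: r=0, s=-103, t=129   [258*(-103) + 206*(129) = 0]
GCD = 2; from the row with r=2: x=4, y=-5
Check: 258*(4) + 206*(-5) = 1032 - 1030 = 2

GCD = 2, x = 4, y = -5


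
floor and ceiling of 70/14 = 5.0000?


70/14 = 5.0000
floor = 5
ceil = 5

floor = 5, ceil = 5


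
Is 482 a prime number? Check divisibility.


482 / 2 = 241 (exact division)
482 is NOT prime.

No, 482 is not prime


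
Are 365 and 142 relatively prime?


Euclidean algorithm:
365 = 2 * 142 + 81
142 = 1 * 81 + 61
81 = 1 * 61 + 20
61 = 3 * 20 + 1
20 = 20 * 1 + 0
GCD(365, 142) = 1

Yes, coprime (GCD = 1)


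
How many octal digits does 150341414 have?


150341414 in base 8 = 1075403446
Number of digits = 10

10 digits (base 8)


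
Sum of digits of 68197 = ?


6 + 8 + 1 + 9 + 7 = 31


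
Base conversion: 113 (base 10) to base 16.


113 (base 10) = 113 (decimal)
113 (decimal) = 71 (base 16)


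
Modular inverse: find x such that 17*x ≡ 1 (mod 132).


Use the extended Euclidean algorithm on (132, 17); each row r = 132*s + 17*t:
r=132, s=1, t=0
r=17, s=0, t=1
q=7: r=13, s=1, t=-7   [132*(1) + 17*(-7) = 13]
q=1: r=4, s=-1, t=8   [132*(-1) + 17*(8) = 4]
q=3: r=1, s=4, t=-31   [132*(4) + 17*(-31) = 1]
q=4: r=0, s=-17, t=132   [132*(-17) + 17*(132) = 0]
GCD = 1 with t = -31, so 17*(-31) ≡ 1 (mod 132)
Inverse = -31 mod 132 = 101
Check: 17 * 101 = 1717 ≡ 1 (mod 132)

17^(-1) ≡ 101 (mod 132)


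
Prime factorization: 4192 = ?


4192 / 2 = 2096
2096 / 2 = 1048
1048 / 2 = 524
524 / 2 = 262
262 / 2 = 131
131 / 131 = 1
4192 = 2^5 × 131


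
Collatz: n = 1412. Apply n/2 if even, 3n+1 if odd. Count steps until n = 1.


1412 → 706 → 353 → 1060 → 530 → 265 → 796 → 398 → 199 → 598 → 299 → 898 → 449 → 1348 → 674 → 337 → 1012 → 506 → 253 → 760 → 380 → 190 → 95 → 286 → 143 → 430 → 215 → 646 → 323 → 970 → 485 → 1456 → 728 → 364 → 182 → 91 → 274 → 137 → 412 → 206 → 103 → 310 → 155 → 466 → 233 → 700 → 350 → 175 → 526 → 263 → 790 → 395 → 1186 → 593 → 1780 → 890 → 445 → 1336 → 668 → 334 → 167 → 502 → 251 → 754 → 377 → 1132 → 566 → 283 → 850 → 425 → 1276 → 638 → 319 → 958 → 479 → 1438 → 719 → 2158 → 1079 → 3238 → 1619 → 4858 → 2429 → 7288 → 3644 → 1822 → 911 → 2734 → 1367 → 4102 → 2051 → 6154 → 3077 → 9232 → 4616 → 2308 → 1154 → 577 → 1732 → 866 → 433 → 1300 → 650 → 325 → 976 → 488 → 244 → 122 → 61 → 184 → 92 → 46 → 23 → 70 → 35 → 106 → 53 → 160 → 80 → 40 → 20 → 10 → 5 → 16 → 8 → 4 → 2 → 1
Total steps = 127

127 steps


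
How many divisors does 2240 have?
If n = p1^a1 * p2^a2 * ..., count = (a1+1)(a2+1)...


2240 = 2^6 × 5^1 × 7^1
d(2240) = (6+1) × (1+1) × (1+1) = 28

28 divisors


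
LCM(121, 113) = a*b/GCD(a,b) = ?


GCD(121, 113) = 1
LCM = 121*113/1 = 13673/1 = 13673

LCM = 13673


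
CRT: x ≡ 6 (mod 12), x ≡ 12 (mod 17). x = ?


M = 12*17 = 204
M1 = M/12 = 17, M2 = M/17 = 12
M1^(-1) mod 12 = 5, M2^(-1) mod 17 = 10
x = 6*17*5 + 12*12*10 = 1950
1950 mod 204 = 114
Check: 114 mod 12 = 6 ✓, 114 mod 17 = 12 ✓

x ≡ 114 (mod 204)


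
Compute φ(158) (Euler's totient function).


158 = 2 × 79
Prime factors: 2, 79
φ(158) = 158 × (1-1/2) × (1-1/79)
= 158 × 1/2 × 78/79 = 78

φ(158) = 78


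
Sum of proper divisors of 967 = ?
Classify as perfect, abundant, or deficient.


Proper divisors: 1
Sum = 1 = 1
1 < 967 → deficient

s(967) = 1 (deficient)


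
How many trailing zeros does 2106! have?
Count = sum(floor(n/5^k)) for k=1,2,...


floor(2106/5) = 421
floor(2106/25) = 84
floor(2106/125) = 16
floor(2106/625) = 3
Total = 524

524 trailing zeros


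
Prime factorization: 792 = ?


792 / 2 = 396
396 / 2 = 198
198 / 2 = 99
99 / 3 = 33
33 / 3 = 11
11 / 11 = 1
792 = 2^3 × 3^2 × 11


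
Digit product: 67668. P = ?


6 × 7 × 6 × 6 × 8 = 12096


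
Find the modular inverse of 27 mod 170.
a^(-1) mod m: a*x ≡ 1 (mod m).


Use the extended Euclidean algorithm on (170, 27); each row r = 170*s + 27*t:
r=170, s=1, t=0
r=27, s=0, t=1
q=6: r=8, s=1, t=-6   [170*(1) + 27*(-6) = 8]
q=3: r=3, s=-3, t=19   [170*(-3) + 27*(19) = 3]
q=2: r=2, s=7, t=-44   [170*(7) + 27*(-44) = 2]
q=1: r=1, s=-10, t=63   [170*(-10) + 27*(63) = 1]
q=2: r=0, s=27, t=-170   [170*(27) + 27*(-170) = 0]
GCD = 1 with t = 63, so 27*(63) ≡ 1 (mod 170)
Inverse = 63 mod 170 = 63
Check: 27 * 63 = 1701 ≡ 1 (mod 170)

27^(-1) ≡ 63 (mod 170)


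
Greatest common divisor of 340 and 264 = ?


340 = 1 * 264 + 76
264 = 3 * 76 + 36
76 = 2 * 36 + 4
36 = 9 * 4 + 0
GCD = 4


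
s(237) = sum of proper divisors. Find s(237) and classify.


Proper divisors: 1, 3, 79
Sum = 1 + 3 + 79 = 83
83 < 237 → deficient

s(237) = 83 (deficient)


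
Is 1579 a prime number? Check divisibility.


Check divisors up to sqrt(1579) = 39.7366
No divisors found.
1579 is prime.

Yes, 1579 is prime


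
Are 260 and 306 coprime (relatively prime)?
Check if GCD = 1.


Euclidean algorithm:
306 = 1 * 260 + 46
260 = 5 * 46 + 30
46 = 1 * 30 + 16
30 = 1 * 16 + 14
16 = 1 * 14 + 2
14 = 7 * 2 + 0
GCD(260, 306) = 2

No, not coprime (GCD = 2)


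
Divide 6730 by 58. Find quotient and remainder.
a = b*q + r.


6730 = 58 * 116 + 2
Check: 6728 + 2 = 6730

q = 116, r = 2


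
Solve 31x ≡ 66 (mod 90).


GCD(31, 90) = 1, unique solution
a^(-1) mod 90 = 61
x = 61 * 66 mod 90 = 66

x ≡ 66 (mod 90)


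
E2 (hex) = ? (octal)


E2 (base 16) = 226 (decimal)
226 (decimal) = 342 (base 8)


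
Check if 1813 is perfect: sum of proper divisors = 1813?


Proper divisors of 1813: 1, 7, 37, 49, 259
Sum = 1 + 7 + 37 + 49 + 259 = 353

No, 1813 is not perfect (353 ≠ 1813)


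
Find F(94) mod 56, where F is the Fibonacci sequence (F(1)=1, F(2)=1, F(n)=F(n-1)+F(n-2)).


F(k) mod 56 for k=1..94:
1, 1, 2, 3, 5, 8, 13, 21, 34, 55, 33, 32, 9, 41, 50, 35, 29, 8, 37, 45, 26, 15, 41, 0, 41, 41, 26, 11, 37, 48, 29, 21, 50, 15, 9, 24, 33, 1, 34, 35, 13, 48, 5, 53, 2, 55, 1, 0, 1, 1, 2, 3, 5, 8, 13, 21, 34, 55, 33, 32, 9, 41, 50, 35, 29, 8, 37, 45, 26, 15, 41, 0, 41, 41, 26, 11, 37, 48, 29, 21, 50, 15, 9, 24, 33, 1, 34, 35, 13, 48, 5, 53, 2, 55
F(94) mod 56 = 55


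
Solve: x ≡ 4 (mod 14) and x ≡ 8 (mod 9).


M = 14*9 = 126
M1 = M/14 = 9, M2 = M/9 = 14
M1^(-1) mod 14 = 11, M2^(-1) mod 9 = 2
x = 4*9*11 + 8*14*2 = 620
620 mod 126 = 116
Check: 116 mod 14 = 4 ✓, 116 mod 9 = 8 ✓

x ≡ 116 (mod 126)


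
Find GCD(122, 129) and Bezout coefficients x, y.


Tabular extended Euclidean (each row: r = 122*s + 129*t):
r=122, s=1, t=0
r=129, s=0, t=1
q=0: r=122, s=1, t=0   [122*(1) + 129*(0) = 122]
q=1: r=7, s=-1, t=1   [122*(-1) + 129*(1) = 7]
q=17: r=3, s=18, t=-17   [122*(18) + 129*(-17) = 3]
q=2: r=1, s=-37, t=35   [122*(-37) + 129*(35) = 1]
q=3: r=0, s=129, t=-122   [122*(129) + 129*(-122) = 0]
GCD = 1; from the row with r=1: x=-37, y=35
Check: 122*(-37) + 129*(35) = -4514 + 4515 = 1

GCD = 1, x = -37, y = 35


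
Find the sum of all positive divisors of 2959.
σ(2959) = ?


Divisors of 2959: 1, 11, 269, 2959
Sum = 1 + 11 + 269 + 2959 = 3240

σ(2959) = 3240


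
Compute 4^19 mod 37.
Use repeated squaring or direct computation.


4^1 mod 37 = 4
4^2 mod 37 = 16
4^3 mod 37 = 27
4^4 mod 37 = 34
4^5 mod 37 = 25
4^6 mod 37 = 26
4^7 mod 37 = 30
4^8 mod 37 = 9
4^9 mod 37 = 36
4^10 mod 37 = 33
4^11 mod 37 = 21
4^12 mod 37 = 10
4^13 mod 37 = 3
4^14 mod 37 = 12
4^15 mod 37 = 11
4^16 mod 37 = 7
4^17 mod 37 = 28
4^18 mod 37 = 1
4^19 mod 37 = 4


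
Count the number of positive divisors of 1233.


1233 = 3^2 × 137^1
d(1233) = (2+1) × (1+1) = 6

6 divisors


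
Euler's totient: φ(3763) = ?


3763 = 53 × 71
Prime factors: 53, 71
φ(3763) = 3763 × (1-1/53) × (1-1/71)
= 3763 × 52/53 × 70/71 = 3640

φ(3763) = 3640


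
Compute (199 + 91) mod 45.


199 + 91 = 290
290 mod 45 = 20


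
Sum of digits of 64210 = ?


6 + 4 + 2 + 1 + 0 = 13


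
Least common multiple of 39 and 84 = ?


GCD(39, 84) = 3
LCM = 39*84/3 = 3276/3 = 1092

LCM = 1092


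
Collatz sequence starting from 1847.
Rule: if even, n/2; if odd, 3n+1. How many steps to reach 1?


1847 → 5542 → 2771 → 8314 → 4157 → 12472 → 6236 → 3118 → 1559 → 4678 → 2339 → 7018 → 3509 → 10528 → 5264 → 2632 → 1316 → 658 → 329 → 988 → 494 → 247 → 742 → 371 → 1114 → 557 → 1672 → 836 → 418 → 209 → 628 → 314 → 157 → 472 → 236 → 118 → 59 → 178 → 89 → 268 → 134 → 67 → 202 → 101 → 304 → 152 → 76 → 38 → 19 → 58 → 29 → 88 → 44 → 22 → 11 → 34 → 17 → 52 → 26 → 13 → 40 → 20 → 10 → 5 → 16 → 8 → 4 → 2 → 1
Total steps = 68

68 steps


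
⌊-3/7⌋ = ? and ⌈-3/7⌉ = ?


-3/7 = -0.4286
floor = -1
ceil = 0

floor = -1, ceil = 0


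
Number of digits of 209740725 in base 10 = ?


209740725 has 9 digits in base 10
floor(log10(209740725)) + 1 = floor(8.3217) + 1 = 9

9 digits (base 10)


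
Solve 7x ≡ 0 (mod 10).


GCD(7, 10) = 1, unique solution
a^(-1) mod 10 = 3
x = 3 * 0 mod 10 = 0

x ≡ 0 (mod 10)


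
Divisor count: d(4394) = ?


4394 = 2^1 × 13^3
d(4394) = (1+1) × (3+1) = 8

8 divisors


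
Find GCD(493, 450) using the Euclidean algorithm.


493 = 1 * 450 + 43
450 = 10 * 43 + 20
43 = 2 * 20 + 3
20 = 6 * 3 + 2
3 = 1 * 2 + 1
2 = 2 * 1 + 0
GCD = 1


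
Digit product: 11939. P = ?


1 × 1 × 9 × 3 × 9 = 243


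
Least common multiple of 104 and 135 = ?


GCD(104, 135) = 1
LCM = 104*135/1 = 14040/1 = 14040

LCM = 14040


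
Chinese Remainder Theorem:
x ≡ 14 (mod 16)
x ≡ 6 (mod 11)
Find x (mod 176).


M = 16*11 = 176
M1 = M/16 = 11, M2 = M/11 = 16
M1^(-1) mod 16 = 3, M2^(-1) mod 11 = 9
x = 14*11*3 + 6*16*9 = 1326
1326 mod 176 = 94
Check: 94 mod 16 = 14 ✓, 94 mod 11 = 6 ✓

x ≡ 94 (mod 176)


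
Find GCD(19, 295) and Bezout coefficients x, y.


Tabular extended Euclidean (each row: r = 19*s + 295*t):
r=19, s=1, t=0
r=295, s=0, t=1
q=0: r=19, s=1, t=0   [19*(1) + 295*(0) = 19]
q=15: r=10, s=-15, t=1   [19*(-15) + 295*(1) = 10]
q=1: r=9, s=16, t=-1   [19*(16) + 295*(-1) = 9]
q=1: r=1, s=-31, t=2   [19*(-31) + 295*(2) = 1]
q=9: r=0, s=295, t=-19   [19*(295) + 295*(-19) = 0]
GCD = 1; from the row with r=1: x=-31, y=2
Check: 19*(-31) + 295*(2) = -589 + 590 = 1

GCD = 1, x = -31, y = 2


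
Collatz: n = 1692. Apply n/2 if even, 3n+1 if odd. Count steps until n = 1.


1692 → 846 → 423 → 1270 → 635 → 1906 → 953 → 2860 → 1430 → 715 → 2146 → 1073 → 3220 → 1610 → 805 → 2416 → 1208 → 604 → 302 → 151 → 454 → 227 → 682 → 341 → 1024 → 512 → 256 → 128 → 64 → 32 → 16 → 8 → 4 → 2 → 1
Total steps = 34

34 steps


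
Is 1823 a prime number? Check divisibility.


Check divisors up to sqrt(1823) = 42.6966
No divisors found.
1823 is prime.

Yes, 1823 is prime


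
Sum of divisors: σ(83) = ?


Divisors of 83: 1, 83
Sum = 1 + 83 = 84

σ(83) = 84


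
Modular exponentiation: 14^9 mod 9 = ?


14^1 mod 9 = 5
14^2 mod 9 = 7
14^3 mod 9 = 8
14^4 mod 9 = 4
14^5 mod 9 = 2
14^6 mod 9 = 1
14^7 mod 9 = 5
14^8 mod 9 = 7
14^9 mod 9 = 8


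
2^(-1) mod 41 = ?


Use the extended Euclidean algorithm on (41, 2); each row r = 41*s + 2*t:
r=41, s=1, t=0
r=2, s=0, t=1
q=20: r=1, s=1, t=-20   [41*(1) + 2*(-20) = 1]
q=2: r=0, s=-2, t=41   [41*(-2) + 2*(41) = 0]
GCD = 1 with t = -20, so 2*(-20) ≡ 1 (mod 41)
Inverse = -20 mod 41 = 21
Check: 2 * 21 = 42 ≡ 1 (mod 41)

2^(-1) ≡ 21 (mod 41)


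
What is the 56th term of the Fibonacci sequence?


Sequence: 1, 1, 2, 3, 5, 8, 13, 21, 34, 55, 89, 144, 233, 377, 610, 987, 1597, 2584, 4181, 6765, 10946, 17711, 28657, 46368, 75025, 121393, 196418, 317811, 514229, 832040, 1346269, 2178309, 3524578, 5702887, 9227465, 14930352, 24157817, 39088169, 63245986, 102334155, 165580141, 267914296, 433494437, 701408733, 1134903170, 1836311903, 2971215073, 4807526976, 7778742049, 12586269025, 20365011074, 32951280099, 53316291173, 86267571272, 139583862445, 225851433717
F(56) = 225851433717


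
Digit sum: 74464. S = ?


7 + 4 + 4 + 6 + 4 = 25


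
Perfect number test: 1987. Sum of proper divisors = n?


Proper divisors of 1987: 1
Sum = 1 = 1

No, 1987 is not perfect (1 ≠ 1987)


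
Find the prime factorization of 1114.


1114 / 2 = 557
557 / 557 = 1
1114 = 2 × 557


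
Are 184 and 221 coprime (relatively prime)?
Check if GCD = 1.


Euclidean algorithm:
221 = 1 * 184 + 37
184 = 4 * 37 + 36
37 = 1 * 36 + 1
36 = 36 * 1 + 0
GCD(184, 221) = 1

Yes, coprime (GCD = 1)


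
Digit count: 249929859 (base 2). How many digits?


249929859 in base 2 = 1110111001011010000010000011
Number of digits = 28

28 digits (base 2)


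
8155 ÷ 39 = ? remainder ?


8155 = 39 * 209 + 4
Check: 8151 + 4 = 8155

q = 209, r = 4


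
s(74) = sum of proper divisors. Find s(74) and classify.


Proper divisors: 1, 2, 37
Sum = 1 + 2 + 37 = 40
40 < 74 → deficient

s(74) = 40 (deficient)


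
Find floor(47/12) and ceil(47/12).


47/12 = 3.9167
floor = 3
ceil = 4

floor = 3, ceil = 4


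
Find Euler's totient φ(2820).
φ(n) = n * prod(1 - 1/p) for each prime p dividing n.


2820 = 2^2 × 3 × 5 × 47
Prime factors: 2, 3, 5, 47
φ(2820) = 2820 × (1-1/2) × (1-1/3) × (1-1/5) × (1-1/47)
= 2820 × 1/2 × 2/3 × 4/5 × 46/47 = 736

φ(2820) = 736


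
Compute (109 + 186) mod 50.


109 + 186 = 295
295 mod 50 = 45


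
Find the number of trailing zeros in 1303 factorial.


floor(1303/5) = 260
floor(1303/25) = 52
floor(1303/125) = 10
floor(1303/625) = 2
Total = 324

324 trailing zeros


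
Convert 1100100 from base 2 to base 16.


1100100 (base 2) = 100 (decimal)
100 (decimal) = 64 (base 16)


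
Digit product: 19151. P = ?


1 × 9 × 1 × 5 × 1 = 45


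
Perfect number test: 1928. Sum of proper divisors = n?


Proper divisors of 1928: 1, 2, 4, 8, 241, 482, 964
Sum = 1 + 2 + 4 + 8 + 241 + 482 + 964 = 1702

No, 1928 is not perfect (1702 ≠ 1928)


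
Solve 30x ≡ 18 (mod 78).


GCD(30, 78) = 6 divides 18
Divide: 5x ≡ 3 (mod 13)
x ≡ 11 (mod 13)


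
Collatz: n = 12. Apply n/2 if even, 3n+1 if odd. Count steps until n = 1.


12 → 6 → 3 → 10 → 5 → 16 → 8 → 4 → 2 → 1
Total steps = 9

9 steps


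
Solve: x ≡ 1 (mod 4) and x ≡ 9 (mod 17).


M = 4*17 = 68
M1 = M/4 = 17, M2 = M/17 = 4
M1^(-1) mod 4 = 1, M2^(-1) mod 17 = 13
x = 1*17*1 + 9*4*13 = 485
485 mod 68 = 9
Check: 9 mod 4 = 1 ✓, 9 mod 17 = 9 ✓

x ≡ 9 (mod 68)


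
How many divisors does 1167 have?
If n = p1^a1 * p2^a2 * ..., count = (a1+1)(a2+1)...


1167 = 3^1 × 389^1
d(1167) = (1+1) × (1+1) = 4

4 divisors


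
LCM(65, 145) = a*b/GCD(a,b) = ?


GCD(65, 145) = 5
LCM = 65*145/5 = 9425/5 = 1885

LCM = 1885


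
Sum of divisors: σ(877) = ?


Divisors of 877: 1, 877
Sum = 1 + 877 = 878

σ(877) = 878


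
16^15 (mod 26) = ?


16^1 mod 26 = 16
16^2 mod 26 = 22
16^3 mod 26 = 14
16^4 mod 26 = 16
16^5 mod 26 = 22
16^6 mod 26 = 14
16^7 mod 26 = 16
16^8 mod 26 = 22
16^9 mod 26 = 14
16^10 mod 26 = 16
16^11 mod 26 = 22
16^12 mod 26 = 14
16^13 mod 26 = 16
16^14 mod 26 = 22
16^15 mod 26 = 14


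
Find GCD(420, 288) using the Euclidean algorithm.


420 = 1 * 288 + 132
288 = 2 * 132 + 24
132 = 5 * 24 + 12
24 = 2 * 12 + 0
GCD = 12


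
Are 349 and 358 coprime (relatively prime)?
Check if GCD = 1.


Euclidean algorithm:
358 = 1 * 349 + 9
349 = 38 * 9 + 7
9 = 1 * 7 + 2
7 = 3 * 2 + 1
2 = 2 * 1 + 0
GCD(349, 358) = 1

Yes, coprime (GCD = 1)


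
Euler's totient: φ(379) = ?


379 = 379
Prime factors: 379
φ(379) = 379 × (1-1/379)
= 379 × 378/379 = 378

φ(379) = 378


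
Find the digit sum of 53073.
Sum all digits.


5 + 3 + 0 + 7 + 3 = 18


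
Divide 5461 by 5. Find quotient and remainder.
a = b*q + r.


5461 = 5 * 1092 + 1
Check: 5460 + 1 = 5461

q = 1092, r = 1


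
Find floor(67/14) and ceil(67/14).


67/14 = 4.7857
floor = 4
ceil = 5

floor = 4, ceil = 5


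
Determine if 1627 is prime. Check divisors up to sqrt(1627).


Check divisors up to sqrt(1627) = 40.3361
No divisors found.
1627 is prime.

Yes, 1627 is prime


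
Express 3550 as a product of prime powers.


3550 / 2 = 1775
1775 / 5 = 355
355 / 5 = 71
71 / 71 = 1
3550 = 2 × 5^2 × 71


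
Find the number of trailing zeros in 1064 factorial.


floor(1064/5) = 212
floor(1064/25) = 42
floor(1064/125) = 8
floor(1064/625) = 1
Total = 263

263 trailing zeros


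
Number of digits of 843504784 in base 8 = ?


843504784 in base 8 = 6221556220
Number of digits = 10

10 digits (base 8)


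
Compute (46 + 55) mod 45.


46 + 55 = 101
101 mod 45 = 11


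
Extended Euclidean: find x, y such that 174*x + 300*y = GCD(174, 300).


Tabular extended Euclidean (each row: r = 174*s + 300*t):
r=174, s=1, t=0
r=300, s=0, t=1
q=0: r=174, s=1, t=0   [174*(1) + 300*(0) = 174]
q=1: r=126, s=-1, t=1   [174*(-1) + 300*(1) = 126]
q=1: r=48, s=2, t=-1   [174*(2) + 300*(-1) = 48]
q=2: r=30, s=-5, t=3   [174*(-5) + 300*(3) = 30]
q=1: r=18, s=7, t=-4   [174*(7) + 300*(-4) = 18]
q=1: r=12, s=-12, t=7   [174*(-12) + 300*(7) = 12]
q=1: r=6, s=19, t=-11   [174*(19) + 300*(-11) = 6]
q=2: r=0, s=-50, t=29   [174*(-50) + 300*(29) = 0]
GCD = 6; from the row with r=6: x=19, y=-11
Check: 174*(19) + 300*(-11) = 3306 - 3300 = 6

GCD = 6, x = 19, y = -11


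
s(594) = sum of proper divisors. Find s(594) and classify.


Proper divisors: 1, 2, 3, 6, 9, 11, 18, 22, 27, 33, 54, 66, 99, 198, 297
Sum = 1 + 2 + 3 + 6 + 9 + 11 + 18 + 22 + 27 + 33 + 54 + 66 + 99 + 198 + 297 = 846
846 > 594 → abundant

s(594) = 846 (abundant)


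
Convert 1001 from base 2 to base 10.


1001 (base 2) = 9 (decimal)
9 (decimal) = 9 (base 10)


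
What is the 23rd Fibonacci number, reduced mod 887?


F(k) mod 887 for k=1..23:
1, 1, 2, 3, 5, 8, 13, 21, 34, 55, 89, 144, 233, 377, 610, 100, 710, 810, 633, 556, 302, 858, 273
F(23) mod 887 = 273


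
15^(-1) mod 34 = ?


Use the extended Euclidean algorithm on (34, 15); each row r = 34*s + 15*t:
r=34, s=1, t=0
r=15, s=0, t=1
q=2: r=4, s=1, t=-2   [34*(1) + 15*(-2) = 4]
q=3: r=3, s=-3, t=7   [34*(-3) + 15*(7) = 3]
q=1: r=1, s=4, t=-9   [34*(4) + 15*(-9) = 1]
q=3: r=0, s=-15, t=34   [34*(-15) + 15*(34) = 0]
GCD = 1 with t = -9, so 15*(-9) ≡ 1 (mod 34)
Inverse = -9 mod 34 = 25
Check: 15 * 25 = 375 ≡ 1 (mod 34)

15^(-1) ≡ 25 (mod 34)


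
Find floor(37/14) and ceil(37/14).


37/14 = 2.6429
floor = 2
ceil = 3

floor = 2, ceil = 3


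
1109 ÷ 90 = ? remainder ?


1109 = 90 * 12 + 29
Check: 1080 + 29 = 1109

q = 12, r = 29


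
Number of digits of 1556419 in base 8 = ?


1556419 in base 8 = 5737703
Number of digits = 7

7 digits (base 8)


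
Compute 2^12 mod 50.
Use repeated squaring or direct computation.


2^1 mod 50 = 2
2^2 mod 50 = 4
2^3 mod 50 = 8
2^4 mod 50 = 16
2^5 mod 50 = 32
2^6 mod 50 = 14
2^7 mod 50 = 28
2^8 mod 50 = 6
2^9 mod 50 = 12
2^10 mod 50 = 24
2^11 mod 50 = 48
2^12 mod 50 = 46


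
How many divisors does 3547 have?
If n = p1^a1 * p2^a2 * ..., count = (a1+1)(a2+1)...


3547 = 3547^1
d(3547) = (1+1) = 2

2 divisors


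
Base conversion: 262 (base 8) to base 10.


262 (base 8) = 178 (decimal)
178 (decimal) = 178 (base 10)


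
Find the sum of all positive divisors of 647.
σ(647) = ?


Divisors of 647: 1, 647
Sum = 1 + 647 = 648

σ(647) = 648


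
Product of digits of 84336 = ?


8 × 4 × 3 × 3 × 6 = 1728


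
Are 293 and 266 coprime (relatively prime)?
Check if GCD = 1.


Euclidean algorithm:
293 = 1 * 266 + 27
266 = 9 * 27 + 23
27 = 1 * 23 + 4
23 = 5 * 4 + 3
4 = 1 * 3 + 1
3 = 3 * 1 + 0
GCD(293, 266) = 1

Yes, coprime (GCD = 1)


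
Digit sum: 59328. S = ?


5 + 9 + 3 + 2 + 8 = 27


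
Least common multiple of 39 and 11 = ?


GCD(39, 11) = 1
LCM = 39*11/1 = 429/1 = 429

LCM = 429


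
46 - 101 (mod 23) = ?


46 - 101 = -55
-55 mod 23 = 14


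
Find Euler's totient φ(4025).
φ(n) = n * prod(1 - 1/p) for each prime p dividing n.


4025 = 5^2 × 7 × 23
Prime factors: 5, 7, 23
φ(4025) = 4025 × (1-1/5) × (1-1/7) × (1-1/23)
= 4025 × 4/5 × 6/7 × 22/23 = 2640

φ(4025) = 2640


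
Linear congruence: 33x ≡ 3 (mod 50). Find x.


GCD(33, 50) = 1, unique solution
a^(-1) mod 50 = 47
x = 47 * 3 mod 50 = 41

x ≡ 41 (mod 50)


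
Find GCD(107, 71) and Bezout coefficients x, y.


Tabular extended Euclidean (each row: r = 107*s + 71*t):
r=107, s=1, t=0
r=71, s=0, t=1
q=1: r=36, s=1, t=-1   [107*(1) + 71*(-1) = 36]
q=1: r=35, s=-1, t=2   [107*(-1) + 71*(2) = 35]
q=1: r=1, s=2, t=-3   [107*(2) + 71*(-3) = 1]
q=35: r=0, s=-71, t=107   [107*(-71) + 71*(107) = 0]
GCD = 1; from the row with r=1: x=2, y=-3
Check: 107*(2) + 71*(-3) = 214 - 213 = 1

GCD = 1, x = 2, y = -3


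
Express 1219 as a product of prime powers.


1219 / 23 = 53
53 / 53 = 1
1219 = 23 × 53


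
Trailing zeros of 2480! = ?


floor(2480/5) = 496
floor(2480/25) = 99
floor(2480/125) = 19
floor(2480/625) = 3
Total = 617

617 trailing zeros


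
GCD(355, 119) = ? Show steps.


355 = 2 * 119 + 117
119 = 1 * 117 + 2
117 = 58 * 2 + 1
2 = 2 * 1 + 0
GCD = 1


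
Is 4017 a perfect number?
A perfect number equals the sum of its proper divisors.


Proper divisors of 4017: 1, 3, 13, 39, 103, 309, 1339
Sum = 1 + 3 + 13 + 39 + 103 + 309 + 1339 = 1807

No, 4017 is not perfect (1807 ≠ 4017)


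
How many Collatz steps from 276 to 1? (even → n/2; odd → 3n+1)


276 → 138 → 69 → 208 → 104 → 52 → 26 → 13 → 40 → 20 → 10 → 5 → 16 → 8 → 4 → 2 → 1
Total steps = 16

16 steps


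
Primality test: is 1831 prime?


Check divisors up to sqrt(1831) = 42.7902
No divisors found.
1831 is prime.

Yes, 1831 is prime


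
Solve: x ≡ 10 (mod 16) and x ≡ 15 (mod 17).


M = 16*17 = 272
M1 = M/16 = 17, M2 = M/17 = 16
M1^(-1) mod 16 = 1, M2^(-1) mod 17 = 16
x = 10*17*1 + 15*16*16 = 4010
4010 mod 272 = 202
Check: 202 mod 16 = 10 ✓, 202 mod 17 = 15 ✓

x ≡ 202 (mod 272)


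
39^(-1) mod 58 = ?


Use the extended Euclidean algorithm on (58, 39); each row r = 58*s + 39*t:
r=58, s=1, t=0
r=39, s=0, t=1
q=1: r=19, s=1, t=-1   [58*(1) + 39*(-1) = 19]
q=2: r=1, s=-2, t=3   [58*(-2) + 39*(3) = 1]
q=19: r=0, s=39, t=-58   [58*(39) + 39*(-58) = 0]
GCD = 1 with t = 3, so 39*(3) ≡ 1 (mod 58)
Inverse = 3 mod 58 = 3
Check: 39 * 3 = 117 ≡ 1 (mod 58)

39^(-1) ≡ 3 (mod 58)


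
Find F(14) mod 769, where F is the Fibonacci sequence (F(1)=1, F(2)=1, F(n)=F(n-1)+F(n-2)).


F(k) mod 769 for k=1..14:
1, 1, 2, 3, 5, 8, 13, 21, 34, 55, 89, 144, 233, 377
F(14) mod 769 = 377


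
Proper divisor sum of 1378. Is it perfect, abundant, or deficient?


Proper divisors: 1, 2, 13, 26, 53, 106, 689
Sum = 1 + 2 + 13 + 26 + 53 + 106 + 689 = 890
890 < 1378 → deficient

s(1378) = 890 (deficient)


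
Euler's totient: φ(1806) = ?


1806 = 2 × 3 × 7 × 43
Prime factors: 2, 3, 7, 43
φ(1806) = 1806 × (1-1/2) × (1-1/3) × (1-1/7) × (1-1/43)
= 1806 × 1/2 × 2/3 × 6/7 × 42/43 = 504

φ(1806) = 504


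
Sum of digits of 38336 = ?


3 + 8 + 3 + 3 + 6 = 23


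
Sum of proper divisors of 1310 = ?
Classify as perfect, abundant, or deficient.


Proper divisors: 1, 2, 5, 10, 131, 262, 655
Sum = 1 + 2 + 5 + 10 + 131 + 262 + 655 = 1066
1066 < 1310 → deficient

s(1310) = 1066 (deficient)


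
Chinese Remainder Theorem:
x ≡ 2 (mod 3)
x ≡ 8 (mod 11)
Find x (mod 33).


M = 3*11 = 33
M1 = M/3 = 11, M2 = M/11 = 3
M1^(-1) mod 3 = 2, M2^(-1) mod 11 = 4
x = 2*11*2 + 8*3*4 = 140
140 mod 33 = 8
Check: 8 mod 3 = 2 ✓, 8 mod 11 = 8 ✓

x ≡ 8 (mod 33)


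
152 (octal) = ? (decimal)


152 (base 8) = 106 (decimal)
106 (decimal) = 106 (base 10)


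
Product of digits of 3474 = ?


3 × 4 × 7 × 4 = 336


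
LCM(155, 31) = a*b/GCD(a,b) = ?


GCD(155, 31) = 31
LCM = 155*31/31 = 4805/31 = 155

LCM = 155


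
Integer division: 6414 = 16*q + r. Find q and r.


6414 = 16 * 400 + 14
Check: 6400 + 14 = 6414

q = 400, r = 14


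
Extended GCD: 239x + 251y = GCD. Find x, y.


Tabular extended Euclidean (each row: r = 239*s + 251*t):
r=239, s=1, t=0
r=251, s=0, t=1
q=0: r=239, s=1, t=0   [239*(1) + 251*(0) = 239]
q=1: r=12, s=-1, t=1   [239*(-1) + 251*(1) = 12]
q=19: r=11, s=20, t=-19   [239*(20) + 251*(-19) = 11]
q=1: r=1, s=-21, t=20   [239*(-21) + 251*(20) = 1]
q=11: r=0, s=251, t=-239   [239*(251) + 251*(-239) = 0]
GCD = 1; from the row with r=1: x=-21, y=20
Check: 239*(-21) + 251*(20) = -5019 + 5020 = 1

GCD = 1, x = -21, y = 20


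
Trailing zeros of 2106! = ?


floor(2106/5) = 421
floor(2106/25) = 84
floor(2106/125) = 16
floor(2106/625) = 3
Total = 524

524 trailing zeros


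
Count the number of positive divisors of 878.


878 = 2^1 × 439^1
d(878) = (1+1) × (1+1) = 4

4 divisors


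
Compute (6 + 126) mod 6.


6 + 126 = 132
132 mod 6 = 0


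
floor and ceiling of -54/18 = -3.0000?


-54/18 = -3.0000
floor = -3
ceil = -3

floor = -3, ceil = -3


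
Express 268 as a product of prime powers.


268 / 2 = 134
134 / 2 = 67
67 / 67 = 1
268 = 2^2 × 67


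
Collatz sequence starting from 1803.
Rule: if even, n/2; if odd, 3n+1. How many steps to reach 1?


1803 → 5410 → 2705 → 8116 → 4058 → 2029 → 6088 → 3044 → 1522 → 761 → 2284 → 1142 → 571 → 1714 → 857 → 2572 → 1286 → 643 → 1930 → 965 → 2896 → 1448 → 724 → 362 → 181 → 544 → 272 → 136 → 68 → 34 → 17 → 52 → 26 → 13 → 40 → 20 → 10 → 5 → 16 → 8 → 4 → 2 → 1
Total steps = 42

42 steps


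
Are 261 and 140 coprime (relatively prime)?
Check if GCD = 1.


Euclidean algorithm:
261 = 1 * 140 + 121
140 = 1 * 121 + 19
121 = 6 * 19 + 7
19 = 2 * 7 + 5
7 = 1 * 5 + 2
5 = 2 * 2 + 1
2 = 2 * 1 + 0
GCD(261, 140) = 1

Yes, coprime (GCD = 1)


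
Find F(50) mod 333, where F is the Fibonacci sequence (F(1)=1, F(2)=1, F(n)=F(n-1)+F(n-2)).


F(k) mod 333 for k=1..50:
1, 1, 2, 3, 5, 8, 13, 21, 34, 55, 89, 144, 233, 44, 277, 321, 265, 253, 185, 105, 290, 62, 19, 81, 100, 181, 281, 129, 77, 206, 283, 156, 106, 262, 35, 297, 332, 296, 295, 258, 220, 145, 32, 177, 209, 53, 262, 315, 244, 226
F(50) mod 333 = 226


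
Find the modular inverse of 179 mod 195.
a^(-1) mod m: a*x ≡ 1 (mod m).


Use the extended Euclidean algorithm on (195, 179); each row r = 195*s + 179*t:
r=195, s=1, t=0
r=179, s=0, t=1
q=1: r=16, s=1, t=-1   [195*(1) + 179*(-1) = 16]
q=11: r=3, s=-11, t=12   [195*(-11) + 179*(12) = 3]
q=5: r=1, s=56, t=-61   [195*(56) + 179*(-61) = 1]
q=3: r=0, s=-179, t=195   [195*(-179) + 179*(195) = 0]
GCD = 1 with t = -61, so 179*(-61) ≡ 1 (mod 195)
Inverse = -61 mod 195 = 134
Check: 179 * 134 = 23986 ≡ 1 (mod 195)

179^(-1) ≡ 134 (mod 195)


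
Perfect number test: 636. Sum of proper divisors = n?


Proper divisors of 636: 1, 2, 3, 4, 6, 12, 53, 106, 159, 212, 318
Sum = 1 + 2 + 3 + 4 + 6 + 12 + 53 + 106 + 159 + 212 + 318 = 876

No, 636 is not perfect (876 ≠ 636)


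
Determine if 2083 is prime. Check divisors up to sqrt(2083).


Check divisors up to sqrt(2083) = 45.6399
No divisors found.
2083 is prime.

Yes, 2083 is prime


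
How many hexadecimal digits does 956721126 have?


956721126 in base 16 = 390667E6
Number of digits = 8

8 digits (base 16)


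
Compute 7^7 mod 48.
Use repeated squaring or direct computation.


7^1 mod 48 = 7
7^2 mod 48 = 1
7^3 mod 48 = 7
7^4 mod 48 = 1
7^5 mod 48 = 7
7^6 mod 48 = 1
7^7 mod 48 = 7


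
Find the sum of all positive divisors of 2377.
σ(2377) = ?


Divisors of 2377: 1, 2377
Sum = 1 + 2377 = 2378

σ(2377) = 2378


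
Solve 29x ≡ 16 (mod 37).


GCD(29, 37) = 1, unique solution
a^(-1) mod 37 = 23
x = 23 * 16 mod 37 = 35

x ≡ 35 (mod 37)


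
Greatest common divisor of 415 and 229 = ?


415 = 1 * 229 + 186
229 = 1 * 186 + 43
186 = 4 * 43 + 14
43 = 3 * 14 + 1
14 = 14 * 1 + 0
GCD = 1


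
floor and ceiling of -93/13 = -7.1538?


-93/13 = -7.1538
floor = -8
ceil = -7

floor = -8, ceil = -7


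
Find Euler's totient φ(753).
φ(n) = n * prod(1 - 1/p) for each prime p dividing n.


753 = 3 × 251
Prime factors: 3, 251
φ(753) = 753 × (1-1/3) × (1-1/251)
= 753 × 2/3 × 250/251 = 500

φ(753) = 500


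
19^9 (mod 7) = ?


19^1 mod 7 = 5
19^2 mod 7 = 4
19^3 mod 7 = 6
19^4 mod 7 = 2
19^5 mod 7 = 3
19^6 mod 7 = 1
19^7 mod 7 = 5
19^8 mod 7 = 4
19^9 mod 7 = 6


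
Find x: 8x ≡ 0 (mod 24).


GCD(8, 24) = 8 divides 0
Divide: 1x ≡ 0 (mod 3)
x ≡ 0 (mod 3)


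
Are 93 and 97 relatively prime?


Euclidean algorithm:
97 = 1 * 93 + 4
93 = 23 * 4 + 1
4 = 4 * 1 + 0
GCD(93, 97) = 1

Yes, coprime (GCD = 1)


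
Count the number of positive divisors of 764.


764 = 2^2 × 191^1
d(764) = (2+1) × (1+1) = 6

6 divisors


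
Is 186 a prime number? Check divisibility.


186 / 2 = 93 (exact division)
186 is NOT prime.

No, 186 is not prime


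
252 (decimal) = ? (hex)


252 (base 10) = 252 (decimal)
252 (decimal) = FC (base 16)


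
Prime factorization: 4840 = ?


4840 / 2 = 2420
2420 / 2 = 1210
1210 / 2 = 605
605 / 5 = 121
121 / 11 = 11
11 / 11 = 1
4840 = 2^3 × 5 × 11^2


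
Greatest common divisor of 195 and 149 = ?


195 = 1 * 149 + 46
149 = 3 * 46 + 11
46 = 4 * 11 + 2
11 = 5 * 2 + 1
2 = 2 * 1 + 0
GCD = 1


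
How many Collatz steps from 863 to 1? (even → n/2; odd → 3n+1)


863 → 2590 → 1295 → 3886 → 1943 → 5830 → 2915 → 8746 → 4373 → 13120 → 6560 → 3280 → 1640 → 820 → 410 → 205 → 616 → 308 → 154 → 77 → 232 → 116 → 58 → 29 → 88 → 44 → 22 → 11 → 34 → 17 → 52 → 26 → 13 → 40 → 20 → 10 → 5 → 16 → 8 → 4 → 2 → 1
Total steps = 41

41 steps


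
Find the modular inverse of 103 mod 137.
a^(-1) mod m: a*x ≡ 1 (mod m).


Use the extended Euclidean algorithm on (137, 103); each row r = 137*s + 103*t:
r=137, s=1, t=0
r=103, s=0, t=1
q=1: r=34, s=1, t=-1   [137*(1) + 103*(-1) = 34]
q=3: r=1, s=-3, t=4   [137*(-3) + 103*(4) = 1]
q=34: r=0, s=103, t=-137   [137*(103) + 103*(-137) = 0]
GCD = 1 with t = 4, so 103*(4) ≡ 1 (mod 137)
Inverse = 4 mod 137 = 4
Check: 103 * 4 = 412 ≡ 1 (mod 137)

103^(-1) ≡ 4 (mod 137)


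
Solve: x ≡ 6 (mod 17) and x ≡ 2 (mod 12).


M = 17*12 = 204
M1 = M/17 = 12, M2 = M/12 = 17
M1^(-1) mod 17 = 10, M2^(-1) mod 12 = 5
x = 6*12*10 + 2*17*5 = 890
890 mod 204 = 74
Check: 74 mod 17 = 6 ✓, 74 mod 12 = 2 ✓

x ≡ 74 (mod 204)


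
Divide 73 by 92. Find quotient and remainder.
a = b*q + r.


73 = 92 * 0 + 73
Check: 0 + 73 = 73

q = 0, r = 73


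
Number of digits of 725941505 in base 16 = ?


725941505 in base 16 = 2B44FD01
Number of digits = 8

8 digits (base 16)


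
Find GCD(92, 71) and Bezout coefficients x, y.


Tabular extended Euclidean (each row: r = 92*s + 71*t):
r=92, s=1, t=0
r=71, s=0, t=1
q=1: r=21, s=1, t=-1   [92*(1) + 71*(-1) = 21]
q=3: r=8, s=-3, t=4   [92*(-3) + 71*(4) = 8]
q=2: r=5, s=7, t=-9   [92*(7) + 71*(-9) = 5]
q=1: r=3, s=-10, t=13   [92*(-10) + 71*(13) = 3]
q=1: r=2, s=17, t=-22   [92*(17) + 71*(-22) = 2]
q=1: r=1, s=-27, t=35   [92*(-27) + 71*(35) = 1]
q=2: r=0, s=71, t=-92   [92*(71) + 71*(-92) = 0]
GCD = 1; from the row with r=1: x=-27, y=35
Check: 92*(-27) + 71*(35) = -2484 + 2485 = 1

GCD = 1, x = -27, y = 35


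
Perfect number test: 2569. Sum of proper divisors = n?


Proper divisors of 2569: 1, 7, 367
Sum = 1 + 7 + 367 = 375

No, 2569 is not perfect (375 ≠ 2569)


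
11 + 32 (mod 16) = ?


11 + 32 = 43
43 mod 16 = 11


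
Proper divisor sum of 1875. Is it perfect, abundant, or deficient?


Proper divisors: 1, 3, 5, 15, 25, 75, 125, 375, 625
Sum = 1 + 3 + 5 + 15 + 25 + 75 + 125 + 375 + 625 = 1249
1249 < 1875 → deficient

s(1875) = 1249 (deficient)


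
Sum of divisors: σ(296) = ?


Divisors of 296: 1, 2, 4, 8, 37, 74, 148, 296
Sum = 1 + 2 + 4 + 8 + 37 + 74 + 148 + 296 = 570

σ(296) = 570


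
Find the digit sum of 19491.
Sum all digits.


1 + 9 + 4 + 9 + 1 = 24


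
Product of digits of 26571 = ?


2 × 6 × 5 × 7 × 1 = 420


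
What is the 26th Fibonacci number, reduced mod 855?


F(k) mod 855 for k=1..26:
1, 1, 2, 3, 5, 8, 13, 21, 34, 55, 89, 144, 233, 377, 610, 132, 742, 19, 761, 780, 686, 611, 442, 198, 640, 838
F(26) mod 855 = 838


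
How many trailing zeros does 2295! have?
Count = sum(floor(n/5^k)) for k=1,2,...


floor(2295/5) = 459
floor(2295/25) = 91
floor(2295/125) = 18
floor(2295/625) = 3
Total = 571

571 trailing zeros


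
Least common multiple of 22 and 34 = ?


GCD(22, 34) = 2
LCM = 22*34/2 = 748/2 = 374

LCM = 374


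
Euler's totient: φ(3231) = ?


3231 = 3^2 × 359
Prime factors: 3, 359
φ(3231) = 3231 × (1-1/3) × (1-1/359)
= 3231 × 2/3 × 358/359 = 2148

φ(3231) = 2148


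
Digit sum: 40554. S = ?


4 + 0 + 5 + 5 + 4 = 18


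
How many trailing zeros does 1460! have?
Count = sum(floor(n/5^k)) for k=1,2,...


floor(1460/5) = 292
floor(1460/25) = 58
floor(1460/125) = 11
floor(1460/625) = 2
Total = 363

363 trailing zeros


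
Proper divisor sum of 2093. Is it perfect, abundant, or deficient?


Proper divisors: 1, 7, 13, 23, 91, 161, 299
Sum = 1 + 7 + 13 + 23 + 91 + 161 + 299 = 595
595 < 2093 → deficient

s(2093) = 595 (deficient)


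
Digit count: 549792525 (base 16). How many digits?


549792525 in base 16 = 20C52B0D
Number of digits = 8

8 digits (base 16)


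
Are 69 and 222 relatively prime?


Euclidean algorithm:
222 = 3 * 69 + 15
69 = 4 * 15 + 9
15 = 1 * 9 + 6
9 = 1 * 6 + 3
6 = 2 * 3 + 0
GCD(69, 222) = 3

No, not coprime (GCD = 3)


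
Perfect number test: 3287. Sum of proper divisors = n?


Proper divisors of 3287: 1, 19, 173
Sum = 1 + 19 + 173 = 193

No, 3287 is not perfect (193 ≠ 3287)


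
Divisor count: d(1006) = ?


1006 = 2^1 × 503^1
d(1006) = (1+1) × (1+1) = 4

4 divisors


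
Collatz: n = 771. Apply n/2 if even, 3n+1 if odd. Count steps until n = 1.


771 → 2314 → 1157 → 3472 → 1736 → 868 → 434 → 217 → 652 → 326 → 163 → 490 → 245 → 736 → 368 → 184 → 92 → 46 → 23 → 70 → 35 → 106 → 53 → 160 → 80 → 40 → 20 → 10 → 5 → 16 → 8 → 4 → 2 → 1
Total steps = 33

33 steps


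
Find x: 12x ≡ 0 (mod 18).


GCD(12, 18) = 6 divides 0
Divide: 2x ≡ 0 (mod 3)
x ≡ 0 (mod 3)


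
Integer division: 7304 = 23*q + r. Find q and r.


7304 = 23 * 317 + 13
Check: 7291 + 13 = 7304

q = 317, r = 13


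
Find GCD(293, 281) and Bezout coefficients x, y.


Tabular extended Euclidean (each row: r = 293*s + 281*t):
r=293, s=1, t=0
r=281, s=0, t=1
q=1: r=12, s=1, t=-1   [293*(1) + 281*(-1) = 12]
q=23: r=5, s=-23, t=24   [293*(-23) + 281*(24) = 5]
q=2: r=2, s=47, t=-49   [293*(47) + 281*(-49) = 2]
q=2: r=1, s=-117, t=122   [293*(-117) + 281*(122) = 1]
q=2: r=0, s=281, t=-293   [293*(281) + 281*(-293) = 0]
GCD = 1; from the row with r=1: x=-117, y=122
Check: 293*(-117) + 281*(122) = -34281 + 34282 = 1

GCD = 1, x = -117, y = 122


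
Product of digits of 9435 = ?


9 × 4 × 3 × 5 = 540


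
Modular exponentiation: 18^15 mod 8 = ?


18^1 mod 8 = 2
18^2 mod 8 = 4
18^3 mod 8 = 0
18^4 mod 8 = 0
18^5 mod 8 = 0
18^6 mod 8 = 0
18^7 mod 8 = 0
18^8 mod 8 = 0
18^9 mod 8 = 0
18^10 mod 8 = 0
18^11 mod 8 = 0
18^12 mod 8 = 0
18^13 mod 8 = 0
18^14 mod 8 = 0
18^15 mod 8 = 0


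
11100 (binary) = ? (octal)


11100 (base 2) = 28 (decimal)
28 (decimal) = 34 (base 8)


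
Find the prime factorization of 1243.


1243 / 11 = 113
113 / 113 = 1
1243 = 11 × 113


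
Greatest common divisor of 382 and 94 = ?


382 = 4 * 94 + 6
94 = 15 * 6 + 4
6 = 1 * 4 + 2
4 = 2 * 2 + 0
GCD = 2


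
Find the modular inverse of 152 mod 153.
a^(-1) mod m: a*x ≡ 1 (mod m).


Use the extended Euclidean algorithm on (153, 152); each row r = 153*s + 152*t:
r=153, s=1, t=0
r=152, s=0, t=1
q=1: r=1, s=1, t=-1   [153*(1) + 152*(-1) = 1]
q=152: r=0, s=-152, t=153   [153*(-152) + 152*(153) = 0]
GCD = 1 with t = -1, so 152*(-1) ≡ 1 (mod 153)
Inverse = -1 mod 153 = 152
Check: 152 * 152 = 23104 ≡ 1 (mod 153)

152^(-1) ≡ 152 (mod 153)


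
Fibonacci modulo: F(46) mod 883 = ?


F(k) mod 883 for k=1..46:
1, 1, 2, 3, 5, 8, 13, 21, 34, 55, 89, 144, 233, 377, 610, 104, 714, 818, 649, 584, 350, 51, 401, 452, 853, 422, 392, 814, 323, 254, 577, 831, 525, 473, 115, 588, 703, 408, 228, 636, 864, 617, 598, 332, 47, 379
F(46) mod 883 = 379


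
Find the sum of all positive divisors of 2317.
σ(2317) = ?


Divisors of 2317: 1, 7, 331, 2317
Sum = 1 + 7 + 331 + 2317 = 2656

σ(2317) = 2656


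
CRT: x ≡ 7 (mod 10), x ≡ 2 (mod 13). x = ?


M = 10*13 = 130
M1 = M/10 = 13, M2 = M/13 = 10
M1^(-1) mod 10 = 7, M2^(-1) mod 13 = 4
x = 7*13*7 + 2*10*4 = 717
717 mod 130 = 67
Check: 67 mod 10 = 7 ✓, 67 mod 13 = 2 ✓

x ≡ 67 (mod 130)


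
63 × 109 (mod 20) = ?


63 × 109 = 6867
6867 mod 20 = 7


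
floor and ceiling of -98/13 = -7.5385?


-98/13 = -7.5385
floor = -8
ceil = -7

floor = -8, ceil = -7


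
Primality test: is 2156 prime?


2156 / 2 = 1078 (exact division)
2156 is NOT prime.

No, 2156 is not prime


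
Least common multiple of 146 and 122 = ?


GCD(146, 122) = 2
LCM = 146*122/2 = 17812/2 = 8906

LCM = 8906


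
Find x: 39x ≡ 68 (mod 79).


GCD(39, 79) = 1, unique solution
a^(-1) mod 79 = 77
x = 77 * 68 mod 79 = 22

x ≡ 22 (mod 79)


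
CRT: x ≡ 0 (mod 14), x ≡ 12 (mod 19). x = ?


M = 14*19 = 266
M1 = M/14 = 19, M2 = M/19 = 14
M1^(-1) mod 14 = 3, M2^(-1) mod 19 = 15
x = 0*19*3 + 12*14*15 = 2520
2520 mod 266 = 126
Check: 126 mod 14 = 0 ✓, 126 mod 19 = 12 ✓

x ≡ 126 (mod 266)


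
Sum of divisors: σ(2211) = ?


Divisors of 2211: 1, 3, 11, 33, 67, 201, 737, 2211
Sum = 1 + 3 + 11 + 33 + 67 + 201 + 737 + 2211 = 3264

σ(2211) = 3264
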